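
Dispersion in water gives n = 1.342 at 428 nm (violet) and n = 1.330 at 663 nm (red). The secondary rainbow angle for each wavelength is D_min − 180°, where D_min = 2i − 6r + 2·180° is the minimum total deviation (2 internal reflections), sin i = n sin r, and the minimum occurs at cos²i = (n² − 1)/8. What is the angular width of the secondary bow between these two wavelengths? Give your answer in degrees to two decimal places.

At 428 nm (n = 1.342): cos²i = 0.10012 → i = 71.554°, r = 44.981°, D_min = 233.222°, rainbow angle = 53.222°.
At 663 nm (n = 1.330): cos²i = 0.09611 → i = 71.940°, r = 45.630°, D_min = 230.101°, rainbow angle = 50.101°.
Angular width = |53.222° − 50.101°| = 3.121°.

3.12°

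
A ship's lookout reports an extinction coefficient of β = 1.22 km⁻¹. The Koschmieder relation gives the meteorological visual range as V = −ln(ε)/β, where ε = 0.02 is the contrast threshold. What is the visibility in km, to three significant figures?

3.21 km

V = −ln(0.02) / 1.22 = 3.912 / 1.22 = 3.2066 km.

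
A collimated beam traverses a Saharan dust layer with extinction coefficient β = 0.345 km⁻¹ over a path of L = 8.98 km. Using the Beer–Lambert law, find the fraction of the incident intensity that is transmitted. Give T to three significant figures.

τ = β·L = 0.345 × 8.98 = 3.0981.
T = exp(−3.0981) = 0.0451.

0.0451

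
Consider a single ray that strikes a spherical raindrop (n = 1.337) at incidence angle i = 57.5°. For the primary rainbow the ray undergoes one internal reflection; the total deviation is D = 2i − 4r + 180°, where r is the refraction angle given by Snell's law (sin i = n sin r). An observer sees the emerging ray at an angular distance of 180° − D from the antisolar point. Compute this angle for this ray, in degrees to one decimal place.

41.4°

sin r = sin 57.5° / 1.337 = 0.8434/1.337 = 0.6308; r = 39.11°.
D = 2·57.5° − 4·39.11° + 180° = 115.00° − 156.44° + 180° = 138.56°.
Angle from antisolar point = 180° − D = 41.44°.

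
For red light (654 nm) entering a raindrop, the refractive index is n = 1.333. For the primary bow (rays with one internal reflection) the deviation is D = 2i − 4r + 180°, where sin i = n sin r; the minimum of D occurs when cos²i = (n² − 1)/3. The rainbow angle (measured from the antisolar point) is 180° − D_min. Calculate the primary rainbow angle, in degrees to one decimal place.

cos²i = (1.77689 − 1)/3 = 0.25896; i = arccos(0.50888) = 59.410°.
sin r = sin 59.410°/1.333 = 0.64579; r = 40.225°.
D_min = 2·59.410° − 4·40.225° + 180° = 137.922°.
Rainbow angle = 180° − D_min = 42.078°.

42.1°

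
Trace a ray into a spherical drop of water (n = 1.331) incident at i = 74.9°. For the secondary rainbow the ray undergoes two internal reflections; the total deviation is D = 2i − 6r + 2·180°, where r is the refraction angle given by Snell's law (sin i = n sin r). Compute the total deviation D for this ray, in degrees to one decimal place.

230.8°

sin r = sin 74.9° / 1.331 = 0.9655/1.331 = 0.7254; r = 46.50°.
D = 2·74.9° − 6·46.50° + 2·180° = 149.80° − 279.00° + 360° = 230.80°.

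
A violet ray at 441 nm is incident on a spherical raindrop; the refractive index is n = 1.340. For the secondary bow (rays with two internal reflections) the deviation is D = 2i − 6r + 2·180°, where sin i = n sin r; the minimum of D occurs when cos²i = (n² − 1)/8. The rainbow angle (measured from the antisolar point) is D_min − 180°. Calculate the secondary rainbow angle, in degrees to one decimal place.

cos²i = (1.79560 − 1)/8 = 0.09945; i = arccos(0.31536) = 71.618°.
sin r = sin 71.618°/1.340 = 0.70819; r = 45.088°.
D_min = 2·71.618° − 6·45.088° + 360° = 232.709°.
Rainbow angle = D_min − 180° = 52.709°.

52.7°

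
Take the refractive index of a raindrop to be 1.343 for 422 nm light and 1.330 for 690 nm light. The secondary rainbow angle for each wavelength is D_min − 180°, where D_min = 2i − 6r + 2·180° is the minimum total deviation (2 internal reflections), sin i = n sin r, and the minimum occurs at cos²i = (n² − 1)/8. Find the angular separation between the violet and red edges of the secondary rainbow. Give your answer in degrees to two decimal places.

3.38°

At 422 nm (n = 1.343): cos²i = 0.10046 → i = 71.522°, r = 44.928°, D_min = 233.478°, rainbow angle = 53.478°.
At 690 nm (n = 1.330): cos²i = 0.09611 → i = 71.940°, r = 45.630°, D_min = 230.101°, rainbow angle = 50.101°.
Angular width = |53.478° − 50.101°| = 3.377°.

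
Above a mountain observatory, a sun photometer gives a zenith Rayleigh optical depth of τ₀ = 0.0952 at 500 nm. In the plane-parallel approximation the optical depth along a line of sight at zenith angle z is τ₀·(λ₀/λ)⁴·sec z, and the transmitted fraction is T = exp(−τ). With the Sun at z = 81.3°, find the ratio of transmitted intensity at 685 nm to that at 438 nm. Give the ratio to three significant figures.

2.44

Airmass: sec 81.3° = 6.6111.
τ(685 nm) = 0.0952 × (500/685)⁴ × 6.6111 = 0.0952 × 0.2839 × 6.6111 = 0.1787.
τ(438 nm) = 0.0952 × (500/438)⁴ × 6.6111 = 0.0952 × 1.6982 × 6.6111 = 1.0688.
T(685)/T(438) = exp(τ_B − τ_A) = exp(0.8901) = 2.4355.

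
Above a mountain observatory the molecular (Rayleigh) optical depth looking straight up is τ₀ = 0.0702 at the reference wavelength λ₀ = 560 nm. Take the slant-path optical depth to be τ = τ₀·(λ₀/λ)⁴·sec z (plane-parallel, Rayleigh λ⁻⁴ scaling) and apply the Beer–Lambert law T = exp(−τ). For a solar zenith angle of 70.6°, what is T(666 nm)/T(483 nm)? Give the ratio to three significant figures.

Airmass: sec 70.6° = 3.0106.
τ(666 nm) = 0.0702 × (560/666)⁴ × 3.0106 = 0.0702 × 0.4999 × 3.0106 = 0.1056.
τ(483 nm) = 0.0702 × (560/483)⁴ × 3.0106 = 0.0702 × 1.8070 × 3.0106 = 0.3819.
T(666)/T(483) = exp(τ_B − τ_A) = exp(0.2763) = 1.3182.

1.32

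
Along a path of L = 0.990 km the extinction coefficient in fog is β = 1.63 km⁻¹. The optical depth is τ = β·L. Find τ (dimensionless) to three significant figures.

τ = β·L = 1.63 × 0.990 = 1.6137.

1.61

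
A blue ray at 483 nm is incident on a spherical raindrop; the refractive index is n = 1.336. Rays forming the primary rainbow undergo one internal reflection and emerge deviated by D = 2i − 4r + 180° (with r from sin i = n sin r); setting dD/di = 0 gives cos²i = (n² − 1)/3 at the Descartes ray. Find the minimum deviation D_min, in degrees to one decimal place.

138.4°

cos²i = (1.78490 − 1)/3 = 0.26163; i = arccos(0.51150) = 59.236°.
sin r = sin 59.236°/1.336 = 0.64318; r = 40.029°.
D_min = 2·59.236° − 4·40.029° + 180° = 138.356°.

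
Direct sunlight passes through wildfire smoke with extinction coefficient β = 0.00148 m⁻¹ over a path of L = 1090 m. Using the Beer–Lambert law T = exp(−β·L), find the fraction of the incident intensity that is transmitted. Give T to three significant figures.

0.199

τ = β·L = 0.00148 × 1090 = 1.6132.
T = exp(−1.6132) = 0.1992.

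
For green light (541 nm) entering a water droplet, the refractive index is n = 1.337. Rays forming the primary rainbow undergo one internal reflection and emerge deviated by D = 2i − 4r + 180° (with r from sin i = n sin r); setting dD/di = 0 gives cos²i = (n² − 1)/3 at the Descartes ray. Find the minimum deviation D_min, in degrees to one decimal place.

cos²i = (1.78757 − 1)/3 = 0.26252; i = arccos(0.51237) = 59.178°.
sin r = sin 59.178°/1.337 = 0.64231; r = 39.964°.
D_min = 2·59.178° − 4·39.964° + 180° = 138.500°.

138.5°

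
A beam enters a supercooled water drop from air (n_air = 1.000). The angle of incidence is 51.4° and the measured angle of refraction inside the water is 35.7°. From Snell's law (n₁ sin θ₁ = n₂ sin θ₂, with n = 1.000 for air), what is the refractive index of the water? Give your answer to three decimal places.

n = sin θ_i / sin θ_r = sin 51.4° / sin 35.7° = 0.7815 / 0.5835 = 1.3393.

1.339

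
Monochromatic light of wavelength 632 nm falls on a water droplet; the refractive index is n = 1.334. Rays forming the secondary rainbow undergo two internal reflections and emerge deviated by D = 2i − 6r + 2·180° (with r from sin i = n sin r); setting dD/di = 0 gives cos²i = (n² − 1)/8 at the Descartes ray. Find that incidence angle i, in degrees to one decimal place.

71.8°

cos²i = (1.334² − 1)/8 = (1.77956 − 1)/8 = 0.09744.
cos i = 0.31216, so i = 71.810°.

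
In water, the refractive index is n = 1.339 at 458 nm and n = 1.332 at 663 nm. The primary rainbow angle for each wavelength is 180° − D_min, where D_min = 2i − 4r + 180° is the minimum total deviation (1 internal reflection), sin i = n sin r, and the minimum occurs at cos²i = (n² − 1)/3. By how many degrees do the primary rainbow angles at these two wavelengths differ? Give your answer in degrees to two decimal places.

At 458 nm (n = 1.339): cos²i = 0.26431 → i = 59.062°, r = 39.834°, D_min = 138.786°, rainbow angle = 41.214°.
At 663 nm (n = 1.332): cos²i = 0.25807 → i = 59.469°, r = 40.290°, D_min = 137.776°, rainbow angle = 42.224°.
Angular width = |41.214° − 42.224°| = 1.010°.

1.01°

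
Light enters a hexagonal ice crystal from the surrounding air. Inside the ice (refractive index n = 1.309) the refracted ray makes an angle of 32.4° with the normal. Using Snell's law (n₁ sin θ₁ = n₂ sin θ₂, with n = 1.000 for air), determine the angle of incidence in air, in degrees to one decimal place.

Snell: sin θ_i = n · sin θ_r = 1.309 × sin 32.4° = 1.309 × 0.5358 = 0.7014.
θ_i = arcsin(0.7014) = 44.54°.

44.5°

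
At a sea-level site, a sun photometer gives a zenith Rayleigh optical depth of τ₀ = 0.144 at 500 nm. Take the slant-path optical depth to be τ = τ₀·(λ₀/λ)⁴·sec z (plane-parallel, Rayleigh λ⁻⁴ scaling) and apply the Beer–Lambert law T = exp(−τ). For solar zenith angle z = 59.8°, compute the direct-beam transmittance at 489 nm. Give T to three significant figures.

0.731

sec 59.8° = 1.9880.
τ = 0.144 × (500/489)⁴ × 1.9880 = 0.144 × 1.0931 × 1.9880 = 0.3129.
T = exp(−0.3129) = 0.7313.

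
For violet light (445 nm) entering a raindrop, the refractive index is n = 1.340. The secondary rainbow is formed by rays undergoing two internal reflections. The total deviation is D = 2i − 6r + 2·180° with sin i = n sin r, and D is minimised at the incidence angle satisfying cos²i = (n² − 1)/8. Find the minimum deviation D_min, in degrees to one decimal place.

232.7°

cos²i = (1.79560 − 1)/8 = 0.09945; i = arccos(0.31536) = 71.618°.
sin r = sin 71.618°/1.340 = 0.70819; r = 45.088°.
D_min = 2·71.618° − 6·45.088° + 360° = 232.709°.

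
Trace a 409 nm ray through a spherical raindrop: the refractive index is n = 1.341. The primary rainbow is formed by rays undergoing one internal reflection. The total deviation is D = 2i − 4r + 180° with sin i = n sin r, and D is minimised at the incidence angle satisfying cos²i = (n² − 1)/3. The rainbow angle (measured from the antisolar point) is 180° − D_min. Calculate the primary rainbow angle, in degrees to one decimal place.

40.9°

cos²i = (1.79828 − 1)/3 = 0.26609; i = arccos(0.51584) = 58.946°.
sin r = sin 58.946°/1.341 = 0.63884; r = 39.705°.
D_min = 2·58.946° − 4·39.705° + 180° = 139.071°.
Rainbow angle = 180° − D_min = 40.929°.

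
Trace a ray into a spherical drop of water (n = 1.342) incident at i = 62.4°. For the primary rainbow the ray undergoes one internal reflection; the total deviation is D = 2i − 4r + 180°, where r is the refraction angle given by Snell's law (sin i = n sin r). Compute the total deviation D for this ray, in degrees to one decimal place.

139.5°

sin r = sin 62.4° / 1.342 = 0.8862/1.342 = 0.6604; r = 41.33°.
D = 2·62.4° − 4·41.33° + 180° = 124.80° − 165.31° + 180° = 139.49°.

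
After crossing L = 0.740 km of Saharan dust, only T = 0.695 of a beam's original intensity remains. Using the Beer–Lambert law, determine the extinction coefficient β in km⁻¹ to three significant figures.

Beer–Lambert: T = exp(−βL) ⇒ β = −ln(T)/L = −ln(0.695)/0.740 = 0.3638/0.740 = 0.4917 km⁻¹.

0.492 km⁻¹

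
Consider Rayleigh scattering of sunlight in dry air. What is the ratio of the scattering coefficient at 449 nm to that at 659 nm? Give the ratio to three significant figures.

Rayleigh scattering ∝ λ⁻⁴, so the ratio of coefficients is the inverse fourth power of the wavelength ratio.
σ(449)/σ(659) = (659/449)⁴ = (1.4677)⁴ = 4.64.

4.64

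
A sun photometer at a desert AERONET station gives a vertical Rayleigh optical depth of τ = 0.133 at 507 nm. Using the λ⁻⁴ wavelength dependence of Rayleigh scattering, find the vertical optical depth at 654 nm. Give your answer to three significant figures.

0.0480

τ(654 nm) = τ(507 nm) × (507/654)⁴ = 0.133 × (0.7752)⁴ = 0.133 × 0.3612 = 0.0480.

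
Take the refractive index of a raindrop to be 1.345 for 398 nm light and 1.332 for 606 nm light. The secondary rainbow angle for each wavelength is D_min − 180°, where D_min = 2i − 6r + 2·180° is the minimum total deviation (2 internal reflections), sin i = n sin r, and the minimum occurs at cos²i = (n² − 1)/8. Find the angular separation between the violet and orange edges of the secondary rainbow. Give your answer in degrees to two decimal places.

3.36°

At 398 nm (n = 1.345): cos²i = 0.10113 → i = 71.458°, r = 44.821°, D_min = 233.987°, rainbow angle = 53.987°.
At 606 nm (n = 1.332): cos²i = 0.09678 → i = 71.875°, r = 45.520°, D_min = 230.628°, rainbow angle = 50.628°.
Angular width = |53.987° − 50.628°| = 3.359°.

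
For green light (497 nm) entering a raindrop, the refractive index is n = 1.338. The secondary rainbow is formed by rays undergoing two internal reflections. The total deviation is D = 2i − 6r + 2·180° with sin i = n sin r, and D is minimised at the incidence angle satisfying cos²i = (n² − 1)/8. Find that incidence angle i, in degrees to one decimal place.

71.7°

cos²i = (1.338² − 1)/8 = (1.79024 − 1)/8 = 0.09878.
cos i = 0.31429, so i = 71.682°.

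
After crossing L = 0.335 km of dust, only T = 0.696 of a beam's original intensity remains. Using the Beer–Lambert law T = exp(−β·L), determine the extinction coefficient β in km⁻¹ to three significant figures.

1.08 km⁻¹

Beer–Lambert: T = exp(−βL) ⇒ β = −ln(T)/L = −ln(0.696)/0.335 = 0.3624/0.335 = 1.082 km⁻¹.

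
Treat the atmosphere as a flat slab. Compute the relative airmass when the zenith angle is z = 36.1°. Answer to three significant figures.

X = sec z = 1/cos 36.1° = 1/0.8080 = 1.2376.

1.24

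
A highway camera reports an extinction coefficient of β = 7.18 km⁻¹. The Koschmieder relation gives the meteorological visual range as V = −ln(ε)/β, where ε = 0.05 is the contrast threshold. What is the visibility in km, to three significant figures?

0.417 km

V = −ln(0.05) / 7.18 = 2.996 / 7.18 = 0.4172 km.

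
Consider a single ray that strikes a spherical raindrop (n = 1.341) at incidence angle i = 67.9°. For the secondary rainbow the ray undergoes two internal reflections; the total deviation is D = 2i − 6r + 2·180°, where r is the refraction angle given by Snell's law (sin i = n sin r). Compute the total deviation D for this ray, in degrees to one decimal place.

sin r = sin 67.9° / 1.341 = 0.9265/1.341 = 0.6909; r = 43.70°.
D = 2·67.9° − 6·43.70° + 2·180° = 135.80° − 262.22° + 360° = 233.58°.

233.6°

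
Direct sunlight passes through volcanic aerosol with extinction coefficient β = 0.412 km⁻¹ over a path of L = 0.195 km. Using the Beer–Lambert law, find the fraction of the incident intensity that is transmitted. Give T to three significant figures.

τ = β·L = 0.412 × 0.195 = 0.0803.
T = exp(−0.0803) = 0.9228.

0.923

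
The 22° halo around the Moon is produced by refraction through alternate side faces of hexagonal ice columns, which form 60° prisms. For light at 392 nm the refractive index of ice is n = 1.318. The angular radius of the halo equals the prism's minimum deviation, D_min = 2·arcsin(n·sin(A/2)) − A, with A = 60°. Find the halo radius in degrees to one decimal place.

n·sin(A/2) = 1.318 × sin 30° = 1.318 × 0.5000 = 0.6590.
D_min = 2·arcsin(0.6590) − 60° = 2 × 41.224° − 60° = 22.447°.

22.4°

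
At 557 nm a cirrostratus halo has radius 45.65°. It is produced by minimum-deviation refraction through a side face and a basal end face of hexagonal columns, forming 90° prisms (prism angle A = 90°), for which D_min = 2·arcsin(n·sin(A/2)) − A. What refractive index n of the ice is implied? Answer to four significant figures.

Rearranging: n = sin((D_min + A)/2) / sin(A/2).
(D_min + A)/2 = (45.65° + 90°)/2 = 67.825°.
n = sin 67.825° / sin 45° = 0.9260 / 0.7071 = 1.3096.

1.310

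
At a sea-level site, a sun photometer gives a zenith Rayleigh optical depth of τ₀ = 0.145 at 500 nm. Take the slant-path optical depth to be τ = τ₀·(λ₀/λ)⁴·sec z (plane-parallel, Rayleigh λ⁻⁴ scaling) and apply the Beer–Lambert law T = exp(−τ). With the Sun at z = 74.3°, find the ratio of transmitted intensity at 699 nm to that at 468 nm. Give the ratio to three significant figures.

Airmass: sec 74.3° = 3.6955.
τ(699 nm) = 0.145 × (500/699)⁴ × 3.6955 = 0.145 × 0.2618 × 3.6955 = 0.1403.
τ(468 nm) = 0.145 × (500/468)⁴ × 3.6955 = 0.145 × 1.3029 × 3.6955 = 0.6981.
T(699)/T(468) = exp(τ_B − τ_A) = exp(0.5578) = 1.7469.

1.75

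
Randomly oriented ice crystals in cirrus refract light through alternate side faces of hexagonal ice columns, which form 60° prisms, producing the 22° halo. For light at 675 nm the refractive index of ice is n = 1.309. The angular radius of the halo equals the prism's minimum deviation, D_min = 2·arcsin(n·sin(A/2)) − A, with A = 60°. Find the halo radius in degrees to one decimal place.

n·sin(A/2) = 1.309 × sin 30° = 1.309 × 0.5000 = 0.6545.
D_min = 2·arcsin(0.6545) − 60° = 2 × 40.882° − 60° = 21.763°.

21.8°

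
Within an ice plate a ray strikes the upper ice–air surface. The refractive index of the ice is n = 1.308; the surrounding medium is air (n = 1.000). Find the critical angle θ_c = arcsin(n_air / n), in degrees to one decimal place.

49.9°

sin θ_c = n_air / n = 1.000 / 1.308 = 0.7645.
θ_c = arcsin(0.7645) = 49.86°.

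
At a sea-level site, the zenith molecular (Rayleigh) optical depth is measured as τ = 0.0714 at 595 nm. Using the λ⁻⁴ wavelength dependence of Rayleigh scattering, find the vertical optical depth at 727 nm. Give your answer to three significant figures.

τ(727 nm) = τ(595 nm) × (595/727)⁴ = 0.0714 × (0.8184)⁴ = 0.0714 × 0.4487 = 0.0320.

0.0320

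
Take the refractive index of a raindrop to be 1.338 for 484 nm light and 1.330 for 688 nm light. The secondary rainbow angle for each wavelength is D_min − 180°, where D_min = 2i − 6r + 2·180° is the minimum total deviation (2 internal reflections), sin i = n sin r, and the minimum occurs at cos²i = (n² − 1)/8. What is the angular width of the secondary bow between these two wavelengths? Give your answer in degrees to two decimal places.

At 484 nm (n = 1.338): cos²i = 0.09878 → i = 71.682°, r = 45.195°, D_min = 232.193°, rainbow angle = 52.193°.
At 688 nm (n = 1.330): cos²i = 0.09611 → i = 71.940°, r = 45.630°, D_min = 230.101°, rainbow angle = 50.101°.
Angular width = |52.193° − 50.101°| = 2.092°.

2.09°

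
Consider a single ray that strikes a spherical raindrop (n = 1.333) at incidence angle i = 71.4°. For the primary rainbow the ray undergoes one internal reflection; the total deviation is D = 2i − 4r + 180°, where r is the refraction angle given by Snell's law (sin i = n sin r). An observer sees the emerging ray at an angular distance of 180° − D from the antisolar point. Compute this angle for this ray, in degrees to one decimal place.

sin r = sin 71.4° / 1.333 = 0.9478/1.333 = 0.7110; r = 45.32°.
D = 2·71.4° − 4·45.32° + 180° = 142.80° − 181.27° + 180° = 141.53°.
Angle from antisolar point = 180° − D = 38.47°.

38.5°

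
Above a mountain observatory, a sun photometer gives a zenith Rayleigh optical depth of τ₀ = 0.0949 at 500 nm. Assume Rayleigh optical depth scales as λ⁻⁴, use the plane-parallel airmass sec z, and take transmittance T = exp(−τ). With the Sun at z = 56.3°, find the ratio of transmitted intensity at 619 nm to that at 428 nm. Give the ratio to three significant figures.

1.28

Airmass: sec 56.3° = 1.8023.
τ(619 nm) = 0.0949 × (500/619)⁴ × 1.8023 = 0.0949 × 0.4257 × 1.8023 = 0.0728.
τ(428 nm) = 0.0949 × (500/428)⁴ × 1.8023 = 0.0949 × 1.8625 × 1.8023 = 0.3186.
T(619)/T(428) = exp(τ_B − τ_A) = exp(0.2458) = 1.2786.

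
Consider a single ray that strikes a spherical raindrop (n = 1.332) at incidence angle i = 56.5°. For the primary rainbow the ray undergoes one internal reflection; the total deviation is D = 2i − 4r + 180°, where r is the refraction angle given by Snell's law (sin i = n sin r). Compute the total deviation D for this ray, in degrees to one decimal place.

138.0°

sin r = sin 56.5° / 1.332 = 0.8339/1.332 = 0.6260; r = 38.76°.
D = 2·56.5° − 4·38.76° + 180° = 113.00° − 155.03° + 180° = 137.97°.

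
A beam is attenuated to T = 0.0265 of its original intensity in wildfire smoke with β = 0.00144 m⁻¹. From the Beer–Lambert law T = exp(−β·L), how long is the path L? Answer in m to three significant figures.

Beer–Lambert: T = exp(−βL) ⇒ L = −ln(T)/β = −ln(0.0265)/0.00144 = 3.6306/0.00144 = 2521 m.

2520 m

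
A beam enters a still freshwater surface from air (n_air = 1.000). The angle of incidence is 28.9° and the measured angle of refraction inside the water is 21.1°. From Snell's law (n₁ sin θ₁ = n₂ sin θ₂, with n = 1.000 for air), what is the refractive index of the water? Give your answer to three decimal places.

n = sin θ_i / sin θ_r = sin 28.9° / sin 21.1° = 0.4833 / 0.3600 = 1.3425.

1.342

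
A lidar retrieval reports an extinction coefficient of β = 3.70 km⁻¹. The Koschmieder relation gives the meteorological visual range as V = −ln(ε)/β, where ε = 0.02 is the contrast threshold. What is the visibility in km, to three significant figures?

V = −ln(0.02) / 3.70 = 3.912 / 3.70 = 1.0573 km.

1.06 km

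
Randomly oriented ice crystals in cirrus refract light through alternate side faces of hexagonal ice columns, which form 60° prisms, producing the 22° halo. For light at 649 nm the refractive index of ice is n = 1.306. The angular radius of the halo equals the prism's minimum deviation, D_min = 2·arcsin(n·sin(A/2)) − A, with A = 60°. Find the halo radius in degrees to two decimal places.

21.54°

n·sin(A/2) = 1.306 × sin 30° = 1.306 × 0.5000 = 0.6530.
D_min = 2·arcsin(0.6530) − 60° = 2 × 40.768° − 60° = 21.536°.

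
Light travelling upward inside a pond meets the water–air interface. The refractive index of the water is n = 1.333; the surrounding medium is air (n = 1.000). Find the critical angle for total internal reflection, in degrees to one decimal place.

sin θ_c = n_air / n = 1.000 / 1.333 = 0.7502.
θ_c = arcsin(0.7502) = 48.61°.

48.6°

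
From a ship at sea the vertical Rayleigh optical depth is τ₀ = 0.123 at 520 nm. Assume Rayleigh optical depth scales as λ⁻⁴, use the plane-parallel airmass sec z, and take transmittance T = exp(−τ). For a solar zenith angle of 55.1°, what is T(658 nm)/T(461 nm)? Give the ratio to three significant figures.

Airmass: sec 55.1° = 1.7478.
τ(658 nm) = 0.123 × (520/658)⁴ × 1.7478 = 0.123 × 0.3900 × 1.7478 = 0.0839.
τ(461 nm) = 0.123 × (520/461)⁴ × 1.7478 = 0.123 × 1.6189 × 1.7478 = 0.3480.
T(658)/T(461) = exp(τ_B − τ_A) = exp(0.2642) = 1.3024.

1.30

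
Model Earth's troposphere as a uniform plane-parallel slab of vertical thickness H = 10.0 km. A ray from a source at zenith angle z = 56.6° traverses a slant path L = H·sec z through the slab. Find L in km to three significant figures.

18.2 km

sec z = 1/cos 56.6° = 1.8166.
L = 10.0 × 1.8166 = 18.166 km.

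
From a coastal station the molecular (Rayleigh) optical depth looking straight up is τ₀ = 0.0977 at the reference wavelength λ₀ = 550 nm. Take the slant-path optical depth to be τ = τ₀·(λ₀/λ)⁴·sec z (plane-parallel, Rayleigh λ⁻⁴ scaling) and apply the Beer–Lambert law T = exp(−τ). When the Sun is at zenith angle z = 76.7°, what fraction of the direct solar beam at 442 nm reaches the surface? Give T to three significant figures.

0.361

sec 76.7° = 4.3469.
τ = 0.0977 × (550/442)⁴ × 4.3469 = 0.0977 × 2.3975 × 4.3469 = 1.0182.
T = exp(−1.0182) = 0.3612.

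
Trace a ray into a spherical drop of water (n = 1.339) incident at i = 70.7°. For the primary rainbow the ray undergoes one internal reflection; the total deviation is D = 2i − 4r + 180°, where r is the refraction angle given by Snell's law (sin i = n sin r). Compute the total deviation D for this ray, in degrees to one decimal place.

142.1°

sin r = sin 70.7° / 1.339 = 0.9438/1.339 = 0.7049; r = 44.82°.
D = 2·70.7° − 4·44.82° + 180° = 141.40° − 179.27° + 180° = 142.13°.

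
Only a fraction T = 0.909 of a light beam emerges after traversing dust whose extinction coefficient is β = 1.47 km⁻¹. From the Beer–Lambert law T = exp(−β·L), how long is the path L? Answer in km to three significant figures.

0.0649 km

Beer–Lambert: T = exp(−βL) ⇒ L = −ln(T)/β = −ln(0.909)/1.47 = 0.0954/1.47 = 0.0649 km.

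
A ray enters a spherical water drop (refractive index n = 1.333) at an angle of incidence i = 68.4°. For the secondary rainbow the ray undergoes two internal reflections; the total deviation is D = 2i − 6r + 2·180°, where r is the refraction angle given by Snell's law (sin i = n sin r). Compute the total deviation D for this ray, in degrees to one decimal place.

231.4°

sin r = sin 68.4° / 1.333 = 0.9298/1.333 = 0.6975; r = 44.23°.
D = 2·68.4° − 6·44.23° + 2·180° = 136.80° − 265.36° + 360° = 231.44°.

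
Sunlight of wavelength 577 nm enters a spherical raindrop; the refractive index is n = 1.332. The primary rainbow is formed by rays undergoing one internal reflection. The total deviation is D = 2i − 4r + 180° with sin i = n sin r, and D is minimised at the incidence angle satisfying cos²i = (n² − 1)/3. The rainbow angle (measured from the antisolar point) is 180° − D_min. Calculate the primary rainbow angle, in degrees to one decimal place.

42.2°

cos²i = (1.77422 − 1)/3 = 0.25807; i = arccos(0.50801) = 59.469°.
sin r = sin 59.469°/1.332 = 0.64666; r = 40.290°.
D_min = 2·59.469° − 4·40.290° + 180° = 137.776°.
Rainbow angle = 180° − D_min = 42.224°.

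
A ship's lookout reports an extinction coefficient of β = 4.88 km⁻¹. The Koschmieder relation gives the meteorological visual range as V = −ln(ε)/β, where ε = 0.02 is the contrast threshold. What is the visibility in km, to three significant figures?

0.802 km

V = −ln(0.02) / 4.88 = 3.912 / 4.88 = 0.8016 km.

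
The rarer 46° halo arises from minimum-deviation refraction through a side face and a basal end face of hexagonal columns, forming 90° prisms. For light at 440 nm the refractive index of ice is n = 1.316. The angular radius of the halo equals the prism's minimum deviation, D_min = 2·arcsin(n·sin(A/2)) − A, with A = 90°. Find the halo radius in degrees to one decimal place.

47.0°

n·sin(A/2) = 1.316 × sin 45° = 1.316 × 0.7071 = 0.9306.
D_min = 2·arcsin(0.9306) − 90° = 2 × 68.521° − 90° = 47.042°.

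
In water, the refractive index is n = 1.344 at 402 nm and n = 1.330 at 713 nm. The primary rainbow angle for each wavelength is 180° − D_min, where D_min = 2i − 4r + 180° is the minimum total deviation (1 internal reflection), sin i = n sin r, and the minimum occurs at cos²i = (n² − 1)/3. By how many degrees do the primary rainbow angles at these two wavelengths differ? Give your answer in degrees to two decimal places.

2.01°

At 402 nm (n = 1.344): cos²i = 0.26878 → i = 58.772°, r = 39.512°, D_min = 139.495°, rainbow angle = 40.505°.
At 713 nm (n = 1.330): cos²i = 0.25630 → i = 59.585°, r = 40.422°, D_min = 137.484°, rainbow angle = 42.516°.
Angular width = |40.505° − 42.516°| = 2.011°.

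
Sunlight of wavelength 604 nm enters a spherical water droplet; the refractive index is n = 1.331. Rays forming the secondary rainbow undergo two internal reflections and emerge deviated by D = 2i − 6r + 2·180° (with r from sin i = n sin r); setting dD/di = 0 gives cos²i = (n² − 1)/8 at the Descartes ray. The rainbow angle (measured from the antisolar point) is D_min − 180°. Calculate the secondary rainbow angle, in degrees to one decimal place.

cos²i = (1.77156 − 1)/8 = 0.09645; i = arccos(0.31056) = 71.907°.
sin r = sin 71.907°/1.331 = 0.71417; r = 45.575°.
D_min = 2·71.907° − 6·45.575° + 360° = 230.365°.
Rainbow angle = D_min − 180° = 50.365°.

50.4°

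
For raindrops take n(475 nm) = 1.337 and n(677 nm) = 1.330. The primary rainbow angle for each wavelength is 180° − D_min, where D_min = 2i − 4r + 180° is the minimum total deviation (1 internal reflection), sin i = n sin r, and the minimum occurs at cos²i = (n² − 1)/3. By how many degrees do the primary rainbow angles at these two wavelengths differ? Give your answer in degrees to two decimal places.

1.02°

At 475 nm (n = 1.337): cos²i = 0.26252 → i = 59.178°, r = 39.964°, D_min = 138.500°, rainbow angle = 41.500°.
At 677 nm (n = 1.330): cos²i = 0.25630 → i = 59.585°, r = 40.422°, D_min = 137.484°, rainbow angle = 42.516°.
Angular width = |41.500° − 42.516°| = 1.016°.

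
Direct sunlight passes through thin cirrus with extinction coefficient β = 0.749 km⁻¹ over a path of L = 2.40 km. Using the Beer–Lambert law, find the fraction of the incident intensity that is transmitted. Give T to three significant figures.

0.166

τ = β·L = 0.749 × 2.40 = 1.7976.
T = exp(−1.7976) = 0.1657.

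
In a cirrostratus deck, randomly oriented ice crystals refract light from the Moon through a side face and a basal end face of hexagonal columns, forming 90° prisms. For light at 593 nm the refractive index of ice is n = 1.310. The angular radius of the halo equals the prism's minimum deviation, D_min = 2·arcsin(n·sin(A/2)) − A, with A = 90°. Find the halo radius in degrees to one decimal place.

n·sin(A/2) = 1.310 × sin 45° = 1.310 × 0.7071 = 0.9263.
D_min = 2·arcsin(0.9263) − 90° = 2 × 67.867° − 90° = 45.733°.

45.7°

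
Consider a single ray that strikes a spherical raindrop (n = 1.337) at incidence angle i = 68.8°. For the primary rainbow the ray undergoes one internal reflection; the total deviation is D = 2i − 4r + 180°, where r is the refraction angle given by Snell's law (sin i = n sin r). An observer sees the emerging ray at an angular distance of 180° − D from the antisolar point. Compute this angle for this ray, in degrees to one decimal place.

39.3°

sin r = sin 68.8° / 1.337 = 0.9323/1.337 = 0.6973; r = 44.21°.
D = 2·68.8° − 4·44.21° + 180° = 137.60° − 176.85° + 180° = 140.75°.
Angle from antisolar point = 180° − D = 39.25°.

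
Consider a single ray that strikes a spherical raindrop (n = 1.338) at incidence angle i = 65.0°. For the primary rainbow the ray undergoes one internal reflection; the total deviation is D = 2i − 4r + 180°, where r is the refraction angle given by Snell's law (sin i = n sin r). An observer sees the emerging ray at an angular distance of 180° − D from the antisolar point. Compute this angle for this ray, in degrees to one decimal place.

40.6°

sin r = sin 65.0° / 1.338 = 0.9063/1.338 = 0.6774; r = 42.64°.
D = 2·65.0° − 4·42.64° + 180° = 130.00° − 170.55° + 180° = 139.45°.
Angle from antisolar point = 180° − D = 40.55°.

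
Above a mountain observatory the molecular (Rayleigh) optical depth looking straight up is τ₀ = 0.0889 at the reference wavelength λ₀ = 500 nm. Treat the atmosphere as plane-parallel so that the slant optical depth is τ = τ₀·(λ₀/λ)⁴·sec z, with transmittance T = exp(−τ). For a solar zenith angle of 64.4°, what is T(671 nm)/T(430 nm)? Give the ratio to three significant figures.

Airmass: sec 64.4° = 2.3144.
τ(671 nm) = 0.0889 × (500/671)⁴ × 2.3144 = 0.0889 × 0.3083 × 2.3144 = 0.0634.
τ(430 nm) = 0.0889 × (500/430)⁴ × 2.3144 = 0.0889 × 1.8281 × 2.3144 = 0.3761.
T(671)/T(430) = exp(τ_B − τ_A) = exp(0.3127) = 1.3671.

1.37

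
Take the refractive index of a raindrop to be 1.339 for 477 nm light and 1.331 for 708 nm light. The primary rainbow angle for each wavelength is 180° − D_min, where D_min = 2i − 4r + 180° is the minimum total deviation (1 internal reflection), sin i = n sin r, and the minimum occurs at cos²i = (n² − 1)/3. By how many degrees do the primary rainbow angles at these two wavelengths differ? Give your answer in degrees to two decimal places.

At 477 nm (n = 1.339): cos²i = 0.26431 → i = 59.062°, r = 39.834°, D_min = 138.786°, rainbow angle = 41.214°.
At 708 nm (n = 1.331): cos²i = 0.25719 → i = 59.527°, r = 40.356°, D_min = 137.630°, rainbow angle = 42.370°.
Angular width = |41.214° − 42.370°| = 1.156°.

1.16°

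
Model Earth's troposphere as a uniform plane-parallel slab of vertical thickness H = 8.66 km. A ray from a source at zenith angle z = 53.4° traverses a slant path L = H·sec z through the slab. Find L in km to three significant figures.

14.5 km

sec z = 1/cos 53.4° = 1.6772.
L = 8.66 × 1.6772 = 14.525 km.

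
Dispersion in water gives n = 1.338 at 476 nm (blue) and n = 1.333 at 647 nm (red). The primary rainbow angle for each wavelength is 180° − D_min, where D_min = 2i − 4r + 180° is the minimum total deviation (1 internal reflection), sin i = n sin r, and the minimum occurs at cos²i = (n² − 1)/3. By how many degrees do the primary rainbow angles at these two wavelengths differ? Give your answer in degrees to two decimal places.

0.72°

At 476 nm (n = 1.338): cos²i = 0.26341 → i = 59.120°, r = 39.899°, D_min = 138.643°, rainbow angle = 41.357°.
At 647 nm (n = 1.333): cos²i = 0.25896 → i = 59.410°, r = 40.225°, D_min = 137.922°, rainbow angle = 42.078°.
Angular width = |41.357° − 42.078°| = 0.722°.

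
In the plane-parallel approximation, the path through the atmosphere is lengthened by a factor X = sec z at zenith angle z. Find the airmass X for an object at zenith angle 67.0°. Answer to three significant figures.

X = sec z = 1/cos 67.0° = 1/0.3907 = 2.5593.

2.56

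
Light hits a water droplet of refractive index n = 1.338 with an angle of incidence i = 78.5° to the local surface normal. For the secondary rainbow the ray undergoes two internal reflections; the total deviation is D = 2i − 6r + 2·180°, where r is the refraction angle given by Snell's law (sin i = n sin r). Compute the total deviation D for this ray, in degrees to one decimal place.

sin r = sin 78.5° / 1.338 = 0.9799/1.338 = 0.7324; r = 47.09°.
D = 2·78.5° − 6·47.09° + 2·180° = 157.00° − 282.52° + 360° = 234.48°.

234.5°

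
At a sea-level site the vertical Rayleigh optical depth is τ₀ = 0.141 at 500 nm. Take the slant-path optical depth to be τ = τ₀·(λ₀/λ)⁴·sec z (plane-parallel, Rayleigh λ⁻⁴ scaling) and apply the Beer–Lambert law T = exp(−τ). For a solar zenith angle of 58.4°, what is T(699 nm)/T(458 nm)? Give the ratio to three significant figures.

1.37

Airmass: sec 58.4° = 1.9084.
τ(699 nm) = 0.141 × (500/699)⁴ × 1.9084 = 0.141 × 0.2618 × 1.9084 = 0.0704.
τ(458 nm) = 0.141 × (500/458)⁴ × 1.9084 = 0.141 × 1.4204 × 1.9084 = 0.3822.
T(699)/T(458) = exp(τ_B − τ_A) = exp(0.3118) = 1.3658.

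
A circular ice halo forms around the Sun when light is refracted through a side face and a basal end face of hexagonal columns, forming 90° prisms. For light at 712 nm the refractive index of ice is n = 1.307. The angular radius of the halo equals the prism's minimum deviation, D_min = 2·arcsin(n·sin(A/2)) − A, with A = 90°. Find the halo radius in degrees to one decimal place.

45.1°

n·sin(A/2) = 1.307 × sin 45° = 1.307 × 0.7071 = 0.9242.
D_min = 2·arcsin(0.9242) − 90° = 2 × 67.546° − 90° = 45.093°.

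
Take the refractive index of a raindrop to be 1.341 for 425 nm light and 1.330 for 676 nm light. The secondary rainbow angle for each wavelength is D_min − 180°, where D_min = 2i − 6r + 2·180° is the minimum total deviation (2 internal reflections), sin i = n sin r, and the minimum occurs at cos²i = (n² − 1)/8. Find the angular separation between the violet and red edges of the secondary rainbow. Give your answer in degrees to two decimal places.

2.86°

At 425 nm (n = 1.341): cos²i = 0.09979 → i = 71.586°, r = 45.034°, D_min = 232.966°, rainbow angle = 52.966°.
At 676 nm (n = 1.330): cos²i = 0.09611 → i = 71.940°, r = 45.630°, D_min = 230.101°, rainbow angle = 50.101°.
Angular width = |52.966° − 50.101°| = 2.865°.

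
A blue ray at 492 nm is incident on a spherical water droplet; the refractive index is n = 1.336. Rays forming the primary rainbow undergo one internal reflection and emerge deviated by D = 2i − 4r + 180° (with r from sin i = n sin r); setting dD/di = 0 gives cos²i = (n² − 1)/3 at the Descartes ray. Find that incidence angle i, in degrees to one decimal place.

59.2°

cos²i = (1.336² − 1)/3 = (1.78490 − 1)/3 = 0.26163.
cos i = 0.51150, so i = 59.236°.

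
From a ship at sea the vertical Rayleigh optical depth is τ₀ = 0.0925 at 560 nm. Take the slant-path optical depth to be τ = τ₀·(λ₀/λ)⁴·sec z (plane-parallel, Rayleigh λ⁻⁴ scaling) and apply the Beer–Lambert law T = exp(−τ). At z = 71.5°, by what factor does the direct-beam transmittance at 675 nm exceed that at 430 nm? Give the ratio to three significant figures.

Airmass: sec 71.5° = 3.1515.
τ(675 nm) = 0.0925 × (560/675)⁴ × 3.1515 = 0.0925 × 0.4737 × 3.1515 = 0.1381.
τ(430 nm) = 0.0925 × (560/430)⁴ × 3.1515 = 0.0925 × 2.8766 × 3.1515 = 0.8386.
T(675)/T(430) = exp(τ_B − τ_A) = exp(0.7005) = 2.0147.

2.01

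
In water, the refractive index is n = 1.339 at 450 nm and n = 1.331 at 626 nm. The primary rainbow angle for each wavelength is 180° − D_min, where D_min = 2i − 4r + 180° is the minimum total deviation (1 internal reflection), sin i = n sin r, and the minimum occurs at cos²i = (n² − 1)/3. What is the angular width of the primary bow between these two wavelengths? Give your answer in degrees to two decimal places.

1.16°

At 450 nm (n = 1.339): cos²i = 0.26431 → i = 59.062°, r = 39.834°, D_min = 138.786°, rainbow angle = 41.214°.
At 626 nm (n = 1.331): cos²i = 0.25719 → i = 59.527°, r = 40.356°, D_min = 137.630°, rainbow angle = 42.370°.
Angular width = |41.214° − 42.370°| = 1.156°.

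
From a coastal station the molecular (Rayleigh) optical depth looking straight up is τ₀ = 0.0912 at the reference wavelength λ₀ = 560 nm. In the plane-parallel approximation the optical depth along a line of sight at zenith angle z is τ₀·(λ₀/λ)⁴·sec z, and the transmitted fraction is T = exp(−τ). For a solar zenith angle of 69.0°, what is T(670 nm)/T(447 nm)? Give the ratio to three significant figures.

Airmass: sec 69.0° = 2.7904.
τ(670 nm) = 0.0912 × (560/670)⁴ × 2.7904 = 0.0912 × 0.4880 × 2.7904 = 0.1242.
τ(447 nm) = 0.0912 × (560/447)⁴ × 2.7904 = 0.0912 × 2.4633 × 2.7904 = 0.6269.
T(670)/T(447) = exp(τ_B − τ_A) = exp(0.5027) = 1.6532.

1.65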